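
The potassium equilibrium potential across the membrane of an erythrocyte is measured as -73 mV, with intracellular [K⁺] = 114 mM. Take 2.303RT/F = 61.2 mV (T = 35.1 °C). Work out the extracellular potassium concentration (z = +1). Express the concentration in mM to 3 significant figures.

7.31 mM

Nernst: E = (61.2/1) · log₁₀([out]/[in]), so log₁₀([out]/[in]) = -73.0 × 1 / 61.2 = -1.1928.
[out]/[in] = 10^(-1.1928) = 0.06415.
[out] = 0.06415 × 114 = 7.313 mM.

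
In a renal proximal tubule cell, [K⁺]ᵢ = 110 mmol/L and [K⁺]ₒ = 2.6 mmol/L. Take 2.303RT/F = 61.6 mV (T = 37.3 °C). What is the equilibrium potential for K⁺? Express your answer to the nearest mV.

E = (61.6/z) · log₁₀([K⁺]_out/[K⁺]_in) with z = +1.
= (61.6/1) · log₁₀(2.6/110) = 61.60 · log₁₀(0.02364)
= 61.60 · (-1.6264) = -100.19 mV

-100 mV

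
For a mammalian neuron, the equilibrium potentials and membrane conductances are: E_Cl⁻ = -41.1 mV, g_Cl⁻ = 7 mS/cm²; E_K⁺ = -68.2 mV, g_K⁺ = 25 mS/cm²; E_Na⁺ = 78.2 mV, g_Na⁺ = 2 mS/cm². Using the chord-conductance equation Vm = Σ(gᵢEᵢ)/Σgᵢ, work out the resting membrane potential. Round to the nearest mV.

Σ gᵢEᵢ = 7·(-41.1) + 25·(-68.2) + 2·(78.2) = -1836.30
Σ gᵢ = 7 + 25 + 2 = 34
Vm = -1836.30 / 34 = -54.01 mV

-54 mV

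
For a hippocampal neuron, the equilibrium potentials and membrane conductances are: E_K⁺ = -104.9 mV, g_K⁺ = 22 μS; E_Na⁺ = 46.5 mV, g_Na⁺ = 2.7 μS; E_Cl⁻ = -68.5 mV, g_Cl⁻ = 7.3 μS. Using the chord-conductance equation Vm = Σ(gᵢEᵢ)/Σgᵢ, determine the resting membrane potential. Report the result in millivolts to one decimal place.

Σ gᵢEᵢ = 22·(-104.9) + 2.7·(46.5) + 7.3·(-68.5) = -2682.30
Σ gᵢ = 22 + 2.7 + 7.3 = 32
Vm = -2682.30 / 32 = -83.82 mV

-83.8 mV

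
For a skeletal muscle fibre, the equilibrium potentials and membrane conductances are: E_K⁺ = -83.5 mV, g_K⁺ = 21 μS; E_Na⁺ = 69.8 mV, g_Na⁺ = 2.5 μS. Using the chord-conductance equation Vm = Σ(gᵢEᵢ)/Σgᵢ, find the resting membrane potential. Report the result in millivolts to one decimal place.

-67.2 mV

Σ gᵢEᵢ = 21·(-83.5) + 2.5·(69.8) = -1579.00
Σ gᵢ = 21 + 2.5 = 23.5
Vm = -1579.00 / 23.5 = -67.19 mV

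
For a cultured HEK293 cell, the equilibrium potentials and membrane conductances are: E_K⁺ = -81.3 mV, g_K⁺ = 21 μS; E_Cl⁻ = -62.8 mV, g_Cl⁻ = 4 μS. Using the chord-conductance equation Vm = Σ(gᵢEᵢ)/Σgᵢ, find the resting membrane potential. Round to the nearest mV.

-78 mV

Σ gᵢEᵢ = 21·(-81.3) + 4·(-62.8) = -1958.50
Σ gᵢ = 21 + 4 = 25
Vm = -1958.50 / 25 = -78.34 mV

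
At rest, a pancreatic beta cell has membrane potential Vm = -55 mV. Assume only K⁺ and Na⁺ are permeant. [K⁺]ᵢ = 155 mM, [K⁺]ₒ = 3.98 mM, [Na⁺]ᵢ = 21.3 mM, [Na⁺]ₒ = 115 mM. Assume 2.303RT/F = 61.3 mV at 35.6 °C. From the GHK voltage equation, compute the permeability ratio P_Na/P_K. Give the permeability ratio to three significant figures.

Let α = P_Na/P_K. GHK: Vm = 61.3·log₁₀[(Kₒ + α·Naₒ)/(Kᵢ + α·Naᵢ)].
10^(Vm/61.3) = 10^(-55.0/61.3) = 0.1267
So 0.1267·(Kᵢ + α·Naᵢ) = Kₒ + α·Naₒ → α = (0.1267·155.0 − 3.98) / (115.0 − 0.1267·21.3)
α = (19.64 − 3.98) / (115.0 − 2.699) = 15.66/112.3 = 0.1394

0.139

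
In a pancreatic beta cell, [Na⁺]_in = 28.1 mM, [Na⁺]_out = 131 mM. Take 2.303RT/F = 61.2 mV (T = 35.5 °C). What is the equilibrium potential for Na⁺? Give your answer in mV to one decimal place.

E = (61.2/z) · log₁₀([Na⁺]_out/[Na⁺]_in) with z = +1.
= (61.2/1) · log₁₀(131/28.1) = 61.20 · log₁₀(4.662)
= 61.20 · (0.6686) = 40.92 mV

40.9 mV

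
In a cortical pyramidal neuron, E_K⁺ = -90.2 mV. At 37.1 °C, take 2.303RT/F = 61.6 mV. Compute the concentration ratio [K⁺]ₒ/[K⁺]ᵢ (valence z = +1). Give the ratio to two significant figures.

log₁₀([out]/[in]) = E·z/(61.6) = -90.2 × 1 / 61.6 = -1.4643
[out]/[in] = 10^(-1.4643) = 0.03433

0.034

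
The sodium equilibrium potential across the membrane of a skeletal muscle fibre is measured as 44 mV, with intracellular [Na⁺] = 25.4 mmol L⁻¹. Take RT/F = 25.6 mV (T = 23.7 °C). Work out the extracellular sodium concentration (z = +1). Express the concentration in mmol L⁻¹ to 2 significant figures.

Nernst: E = (25.6/1) · ln([out]/[in]), so ln([out]/[in]) = 44.0 × 1 / 25.6 = 1.7188.
[out]/[in] = e^(1.7188) = 5.578.
[out] = 5.578 × 25.4 = 141.7 mmol L⁻¹.

140 mmol L⁻¹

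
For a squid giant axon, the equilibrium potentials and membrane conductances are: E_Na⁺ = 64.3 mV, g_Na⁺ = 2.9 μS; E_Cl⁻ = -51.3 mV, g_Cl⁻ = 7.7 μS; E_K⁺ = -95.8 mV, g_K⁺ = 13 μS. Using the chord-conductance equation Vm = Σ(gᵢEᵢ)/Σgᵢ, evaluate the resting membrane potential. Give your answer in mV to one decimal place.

-61.6 mV

Σ gᵢEᵢ = 2.9·(64.3) + 7.7·(-51.3) + 13·(-95.8) = -1453.94
Σ gᵢ = 2.9 + 7.7 + 13 = 23.6
Vm = -1453.94 / 23.6 = -61.61 mV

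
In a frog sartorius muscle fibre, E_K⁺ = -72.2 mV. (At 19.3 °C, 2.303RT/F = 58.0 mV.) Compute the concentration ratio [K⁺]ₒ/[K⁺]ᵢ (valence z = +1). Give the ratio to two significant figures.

log₁₀([out]/[in]) = E·z/(58.0) = -72.2 × 1 / 58.0 = -1.2448
[out]/[in] = 10^(-1.2448) = 0.05691

0.057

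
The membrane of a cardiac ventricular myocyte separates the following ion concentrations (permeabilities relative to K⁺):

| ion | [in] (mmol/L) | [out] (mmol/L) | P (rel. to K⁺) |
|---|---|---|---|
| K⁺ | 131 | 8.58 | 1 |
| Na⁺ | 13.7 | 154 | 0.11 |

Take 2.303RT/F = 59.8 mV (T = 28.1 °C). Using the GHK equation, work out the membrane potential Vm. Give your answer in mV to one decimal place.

-42.8 mV

Vm = 59.8 · log₁₀[(Σ P·[cation]ₒ + Σ P·[anion]ᵢ) / (Σ P·[cation]ᵢ + Σ P·[anion]ₒ)]
Numerator = 1×8.58 + 0.11×154 = 25.52
Denominator = 1×131 + 0.11×13.7 = 132.5
Vm = 59.8 · log₁₀(0.19259) = 59.8 × (-0.7154) = -42.78 mV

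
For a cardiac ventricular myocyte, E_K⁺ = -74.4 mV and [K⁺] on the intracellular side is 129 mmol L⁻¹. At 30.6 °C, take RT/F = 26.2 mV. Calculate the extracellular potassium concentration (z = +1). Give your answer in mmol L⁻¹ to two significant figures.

7.5 mmol L⁻¹

Nernst: E = (26.2/1) · ln([out]/[in]), so ln([out]/[in]) = -74.4 × 1 / 26.2 = -2.8397.
[out]/[in] = e^(-2.8397) = 0.05844.
[out] = 0.05844 × 129 = 7.539 mmol L⁻¹.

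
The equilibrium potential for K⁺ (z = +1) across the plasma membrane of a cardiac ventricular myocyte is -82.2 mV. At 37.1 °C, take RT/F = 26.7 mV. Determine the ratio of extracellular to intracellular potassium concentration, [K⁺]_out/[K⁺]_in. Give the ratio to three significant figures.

0.0460

ln([out]/[in]) = E·z/(26.7) = -82.2 × 1 / 26.7 = -3.0787
[out]/[in] = e^(-3.0787) = 0.04602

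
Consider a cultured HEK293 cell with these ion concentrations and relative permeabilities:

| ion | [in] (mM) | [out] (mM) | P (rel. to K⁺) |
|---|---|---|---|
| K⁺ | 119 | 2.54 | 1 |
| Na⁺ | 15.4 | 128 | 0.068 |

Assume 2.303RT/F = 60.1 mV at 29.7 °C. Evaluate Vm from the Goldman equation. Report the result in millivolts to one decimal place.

Vm = 60.1 · log₁₀[(Σ P·[cation]ₒ + Σ P·[anion]ᵢ) / (Σ P·[cation]ᵢ + Σ P·[anion]ₒ)]
Numerator = 1×2.54 + 0.068×128 = 11.24
Denominator = 1×119 + 0.068×15.4 = 120
Vm = 60.1 · log₁₀(0.093663) = 60.1 × (-1.0284) = -61.81 mV

-61.8 mV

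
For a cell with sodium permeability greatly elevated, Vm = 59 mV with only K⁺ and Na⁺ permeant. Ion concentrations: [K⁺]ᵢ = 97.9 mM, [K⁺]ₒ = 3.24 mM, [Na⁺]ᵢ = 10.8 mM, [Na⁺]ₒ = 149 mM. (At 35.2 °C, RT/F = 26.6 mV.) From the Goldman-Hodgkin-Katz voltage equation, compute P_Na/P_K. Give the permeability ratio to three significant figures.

18.0

Let α = P_Na/P_K. GHK: Vm = 26.6·ln[(Kₒ + α·Naₒ)/(Kᵢ + α·Naᵢ)].
e^(Vm/26.6) = e^(59.0/26.6) = 9.1893
So 9.1893·(Kᵢ + α·Naᵢ) = Kₒ + α·Naₒ → α = (9.1893·97.9 − 3.24) / (149.0 − 9.1893·10.8)
α = (899.6 − 3.24) / (149.0 − 99.24) = 896.4/49.76 = 18.02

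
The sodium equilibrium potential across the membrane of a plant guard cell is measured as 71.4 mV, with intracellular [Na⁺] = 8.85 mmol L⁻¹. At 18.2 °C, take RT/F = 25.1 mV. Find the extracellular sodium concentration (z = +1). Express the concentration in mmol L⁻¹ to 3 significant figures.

Nernst: E = (25.1/1) · ln([out]/[in]), so ln([out]/[in]) = 71.4 × 1 / 25.1 = 2.8446.
[out]/[in] = e^(2.8446) = 17.2.
[out] = 17.2 × 8.85 = 152.2 mmol L⁻¹.

152 mmol L⁻¹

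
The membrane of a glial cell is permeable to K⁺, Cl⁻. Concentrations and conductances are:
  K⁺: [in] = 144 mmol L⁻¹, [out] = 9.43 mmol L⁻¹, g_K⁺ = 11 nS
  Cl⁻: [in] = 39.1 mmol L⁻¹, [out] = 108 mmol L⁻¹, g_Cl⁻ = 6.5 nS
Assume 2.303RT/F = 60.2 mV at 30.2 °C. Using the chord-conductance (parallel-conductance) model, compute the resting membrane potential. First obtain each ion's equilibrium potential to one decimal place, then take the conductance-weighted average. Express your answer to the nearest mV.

-55 mV

E_K⁺ = (60.2/1)·log₁₀(9.43/144) = -71.3 mV
E_Cl⁻ = (60.2/-1)·log₁₀(108/39.1) = -26.6 mV
Vm = (Σ gᵢEᵢ)/(Σ gᵢ) = (11·-71.3 + 6.5·-26.6) / (11 + 6.5)
= -957.20 / 17.5 = -54.70 mV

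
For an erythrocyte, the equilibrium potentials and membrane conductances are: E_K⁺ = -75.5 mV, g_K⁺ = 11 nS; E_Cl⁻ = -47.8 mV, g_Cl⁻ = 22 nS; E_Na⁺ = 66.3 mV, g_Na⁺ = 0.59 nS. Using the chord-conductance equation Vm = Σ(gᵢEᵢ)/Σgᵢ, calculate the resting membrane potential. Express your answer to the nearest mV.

-55 mV

Σ gᵢEᵢ = 11·(-75.5) + 22·(-47.8) + 0.59·(66.3) = -1842.98
Σ gᵢ = 11 + 22 + 0.59 = 33.59
Vm = -1842.98 / 33.59 = -54.87 mV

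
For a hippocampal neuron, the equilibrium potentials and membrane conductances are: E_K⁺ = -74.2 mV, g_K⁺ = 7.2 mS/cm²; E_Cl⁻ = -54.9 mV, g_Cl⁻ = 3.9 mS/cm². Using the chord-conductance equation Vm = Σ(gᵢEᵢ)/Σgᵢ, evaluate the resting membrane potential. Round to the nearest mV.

-67 mV

Σ gᵢEᵢ = 7.2·(-74.2) + 3.9·(-54.9) = -748.35
Σ gᵢ = 7.2 + 3.9 = 11.1
Vm = -748.35 / 11.1 = -67.42 mV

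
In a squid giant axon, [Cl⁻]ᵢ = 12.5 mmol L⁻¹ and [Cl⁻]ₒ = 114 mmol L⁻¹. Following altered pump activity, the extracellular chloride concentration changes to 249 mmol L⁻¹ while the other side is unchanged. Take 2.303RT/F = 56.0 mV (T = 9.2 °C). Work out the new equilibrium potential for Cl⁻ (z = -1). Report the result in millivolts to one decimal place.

-72.8 mV

After the shift: [Cl⁻]_out = 249, [Cl⁻]_in = 12.5 mmol L⁻¹.
E_new = (56.0/-1)·log₁₀(249/12.5) = -56.00 · (1.2993) = -72.76 mV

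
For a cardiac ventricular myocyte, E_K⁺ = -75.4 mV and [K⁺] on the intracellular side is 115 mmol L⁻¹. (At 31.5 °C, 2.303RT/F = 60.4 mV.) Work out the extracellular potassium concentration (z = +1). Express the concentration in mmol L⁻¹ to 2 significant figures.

6.5 mmol L⁻¹

Nernst: E = (60.4/1) · log₁₀([out]/[in]), so log₁₀([out]/[in]) = -75.4 × 1 / 60.4 = -1.2483.
[out]/[in] = 10^(-1.2483) = 0.05645.
[out] = 0.05645 × 115 = 6.492 mmol L⁻¹.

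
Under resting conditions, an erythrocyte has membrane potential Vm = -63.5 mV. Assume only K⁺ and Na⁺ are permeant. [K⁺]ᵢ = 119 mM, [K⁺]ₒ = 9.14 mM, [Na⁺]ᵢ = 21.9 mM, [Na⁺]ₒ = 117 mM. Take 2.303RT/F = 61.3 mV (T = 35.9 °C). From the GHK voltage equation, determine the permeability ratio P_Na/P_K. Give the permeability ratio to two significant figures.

0.016

Let α = P_Na/P_K. GHK: Vm = 61.3·log₁₀[(Kₒ + α·Naₒ)/(Kᵢ + α·Naᵢ)].
10^(Vm/61.3) = 10^(-63.5/61.3) = 0.092068
So 0.092068·(Kᵢ + α·Naᵢ) = Kₒ + α·Naₒ → α = (0.092068·119.0 − 9.14) / (117.0 − 0.092068·21.9)
α = (10.96 − 9.14) / (117.0 − 2.016) = 1.816/115 = 0.01579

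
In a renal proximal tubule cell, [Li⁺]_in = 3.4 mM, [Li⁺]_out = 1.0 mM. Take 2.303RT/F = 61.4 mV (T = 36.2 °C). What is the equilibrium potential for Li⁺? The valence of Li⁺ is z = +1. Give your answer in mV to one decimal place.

E = (61.4/z) · log₁₀([Li⁺]_out/[Li⁺]_in) with z = +1.
= (61.4/1) · log₁₀(1.0/3.4) = 61.40 · log₁₀(0.2941)
= 61.40 · (-0.5315) = -32.63 mV

-32.6 mV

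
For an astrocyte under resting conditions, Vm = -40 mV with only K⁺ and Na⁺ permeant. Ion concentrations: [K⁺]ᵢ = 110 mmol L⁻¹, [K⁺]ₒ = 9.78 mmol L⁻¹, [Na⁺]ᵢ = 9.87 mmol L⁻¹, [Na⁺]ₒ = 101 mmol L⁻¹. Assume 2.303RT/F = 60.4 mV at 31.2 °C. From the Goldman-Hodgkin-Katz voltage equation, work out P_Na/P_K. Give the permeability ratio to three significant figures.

Let α = P_Na/P_K. GHK: Vm = 60.4·log₁₀[(Kₒ + α·Naₒ)/(Kᵢ + α·Naᵢ)].
10^(Vm/60.4) = 10^(-40.0/60.4) = 0.21764
So 0.21764·(Kᵢ + α·Naᵢ) = Kₒ + α·Naₒ → α = (0.21764·110.0 − 9.78) / (101.0 − 0.21764·9.87)
α = (23.94 − 9.78) / (101.0 − 2.148) = 14.16/98.85 = 0.1433

0.143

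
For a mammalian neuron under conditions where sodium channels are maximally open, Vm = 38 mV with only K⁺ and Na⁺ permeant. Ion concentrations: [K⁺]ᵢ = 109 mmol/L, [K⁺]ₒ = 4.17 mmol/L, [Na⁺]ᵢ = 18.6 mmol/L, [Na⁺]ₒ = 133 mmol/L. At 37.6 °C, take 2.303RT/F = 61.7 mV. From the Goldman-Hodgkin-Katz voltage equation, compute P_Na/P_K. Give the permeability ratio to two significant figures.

Let α = P_Na/P_K. GHK: Vm = 61.7·log₁₀[(Kₒ + α·Naₒ)/(Kᵢ + α·Naᵢ)].
10^(Vm/61.7) = 10^(38.0/61.7) = 4.1294
So 4.1294·(Kᵢ + α·Naᵢ) = Kₒ + α·Naₒ → α = (4.1294·109.0 − 4.17) / (133.0 − 4.1294·18.6)
α = (450.1 − 4.17) / (133.0 − 76.81) = 445.9/56.19 = 7.936

7.9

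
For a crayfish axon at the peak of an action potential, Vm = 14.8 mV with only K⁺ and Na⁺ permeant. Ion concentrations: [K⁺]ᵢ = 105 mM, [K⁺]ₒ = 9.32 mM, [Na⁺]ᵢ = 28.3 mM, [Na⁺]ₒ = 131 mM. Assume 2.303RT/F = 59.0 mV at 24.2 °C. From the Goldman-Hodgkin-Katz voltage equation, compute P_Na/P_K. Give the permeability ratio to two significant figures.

Let α = P_Na/P_K. GHK: Vm = 59.0·log₁₀[(Kₒ + α·Naₒ)/(Kᵢ + α·Naᵢ)].
10^(Vm/59.0) = 10^(14.8/59.0) = 1.7818
So 1.7818·(Kᵢ + α·Naᵢ) = Kₒ + α·Naₒ → α = (1.7818·105.0 − 9.32) / (131.0 − 1.7818·28.3)
α = (187.1 − 9.32) / (131.0 − 50.42) = 177.8/80.58 = 2.206

2.2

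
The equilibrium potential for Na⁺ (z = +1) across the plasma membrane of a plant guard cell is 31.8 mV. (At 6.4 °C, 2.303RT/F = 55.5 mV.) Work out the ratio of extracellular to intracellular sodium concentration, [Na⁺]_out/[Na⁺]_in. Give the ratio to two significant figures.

log₁₀([out]/[in]) = E·z/(55.5) = 31.8 × 1 / 55.5 = 0.5730
[out]/[in] = 10^(0.5730) = 3.741

3.7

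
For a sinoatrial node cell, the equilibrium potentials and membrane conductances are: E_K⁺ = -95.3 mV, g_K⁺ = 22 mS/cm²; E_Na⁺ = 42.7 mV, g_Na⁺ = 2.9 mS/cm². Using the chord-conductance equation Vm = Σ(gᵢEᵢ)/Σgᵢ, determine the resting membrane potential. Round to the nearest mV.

-79 mV

Σ gᵢEᵢ = 22·(-95.3) + 2.9·(42.7) = -1972.77
Σ gᵢ = 22 + 2.9 = 24.9
Vm = -1972.77 / 24.9 = -79.23 mV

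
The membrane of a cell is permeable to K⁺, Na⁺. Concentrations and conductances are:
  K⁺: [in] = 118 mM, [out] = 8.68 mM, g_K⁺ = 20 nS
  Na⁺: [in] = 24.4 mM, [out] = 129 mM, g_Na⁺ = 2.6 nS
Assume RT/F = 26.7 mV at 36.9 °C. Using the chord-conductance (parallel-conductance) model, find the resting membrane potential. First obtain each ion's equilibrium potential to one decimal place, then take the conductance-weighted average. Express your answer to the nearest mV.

-57 mV

E_K⁺ = (26.7/1)·ln(8.68/118) = -69.7 mV
E_Na⁺ = (26.7/1)·ln(129/24.4) = 44.5 mV
Vm = (Σ gᵢEᵢ)/(Σ gᵢ) = (20·-69.7 + 2.6·44.5) / (20 + 2.6)
= -1278.30 / 22.6 = -56.56 mV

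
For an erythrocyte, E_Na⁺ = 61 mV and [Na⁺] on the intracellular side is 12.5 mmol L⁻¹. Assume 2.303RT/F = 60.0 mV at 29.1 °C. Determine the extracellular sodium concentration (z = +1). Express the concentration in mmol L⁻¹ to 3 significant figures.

Nernst: E = (60.0/1) · log₁₀([out]/[in]), so log₁₀([out]/[in]) = 61.0 × 1 / 60.0 = 1.0167.
[out]/[in] = 10^(1.0167) = 10.39.
[out] = 10.39 × 12.5 = 129.9 mmol L⁻¹.

130 mmol L⁻¹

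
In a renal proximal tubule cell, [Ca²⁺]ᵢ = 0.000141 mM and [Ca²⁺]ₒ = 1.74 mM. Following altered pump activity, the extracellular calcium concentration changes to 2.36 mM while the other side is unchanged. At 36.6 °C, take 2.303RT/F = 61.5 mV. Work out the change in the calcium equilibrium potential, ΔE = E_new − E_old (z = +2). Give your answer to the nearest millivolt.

4 mV

E_old = (61.5/2)·log₁₀(1.74/0.000141) = 125.81 mV
E_new = (61.5/2)·log₁₀(2.36/0.000141) = 129.88 mV
ΔE = 129.88 − (125.81) = 4.07 mV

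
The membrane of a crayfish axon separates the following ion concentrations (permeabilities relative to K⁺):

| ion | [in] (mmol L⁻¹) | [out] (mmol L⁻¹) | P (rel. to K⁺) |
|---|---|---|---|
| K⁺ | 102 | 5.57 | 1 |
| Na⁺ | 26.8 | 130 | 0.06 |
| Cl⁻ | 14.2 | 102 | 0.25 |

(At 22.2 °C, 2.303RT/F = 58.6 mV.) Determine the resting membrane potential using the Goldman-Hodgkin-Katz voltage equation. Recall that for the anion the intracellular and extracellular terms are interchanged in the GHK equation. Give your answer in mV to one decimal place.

-51.7 mV

Vm = 58.6 · log₁₀[(Σ P·[cation]ₒ + Σ P·[anion]ᵢ) / (Σ P·[cation]ᵢ + Σ P·[anion]ₒ)]
Numerator = 1×5.57 + 0.06×130 + 0.25×14.2 = 16.92
Denominator = 1×102 + 0.06×26.8 + 0.25×102 = 129.1
Vm = 58.6 · log₁₀(0.13105) = 58.6 × (-0.8826) = -51.72 mV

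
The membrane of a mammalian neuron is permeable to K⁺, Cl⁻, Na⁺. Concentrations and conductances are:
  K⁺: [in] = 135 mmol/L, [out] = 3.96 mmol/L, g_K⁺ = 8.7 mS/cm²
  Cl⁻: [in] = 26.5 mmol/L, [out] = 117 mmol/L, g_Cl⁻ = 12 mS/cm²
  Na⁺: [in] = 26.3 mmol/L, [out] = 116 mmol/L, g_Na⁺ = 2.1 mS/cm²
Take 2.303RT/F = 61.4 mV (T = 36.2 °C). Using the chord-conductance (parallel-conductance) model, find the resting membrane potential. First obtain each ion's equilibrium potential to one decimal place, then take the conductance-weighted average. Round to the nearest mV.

-53 mV

E_K⁺ = (61.4/1)·log₁₀(3.96/135) = -94.1 mV
E_Cl⁻ = (61.4/-1)·log₁₀(117/26.5) = -39.6 mV
E_Na⁺ = (61.4/1)·log₁₀(116/26.3) = 39.6 mV
Vm = (Σ gᵢEᵢ)/(Σ gᵢ) = (8.7·-94.1 + 12·-39.6 + 2.1·39.6) / (8.7 + 12 + 2.1)
= -1210.71 / 22.8 = -53.10 mV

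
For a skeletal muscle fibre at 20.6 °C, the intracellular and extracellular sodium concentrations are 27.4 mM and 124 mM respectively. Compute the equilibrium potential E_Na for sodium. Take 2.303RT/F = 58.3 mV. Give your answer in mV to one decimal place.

E = (58.3/z) · log₁₀([Na⁺]_out/[Na⁺]_in) with z = +1.
= (58.3/1) · log₁₀(124/27.4) = 58.30 · log₁₀(4.526)
= 58.30 · (0.6557) = 38.23 mV

38.2 mV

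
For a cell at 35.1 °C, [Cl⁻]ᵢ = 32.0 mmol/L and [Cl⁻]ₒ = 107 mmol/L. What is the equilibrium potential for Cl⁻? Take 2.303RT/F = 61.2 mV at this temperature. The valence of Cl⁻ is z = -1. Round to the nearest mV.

E = (61.2/z) · log₁₀([Cl⁻]_out/[Cl⁻]_in) with z = -1.
For an anion, dividing by z = -1 reverses the sign.
= (61.2/-1) · log₁₀(107/32.0) = -61.20 · log₁₀(3.344)
= -61.20 · (0.5242) = -32.08 mV

-32 mV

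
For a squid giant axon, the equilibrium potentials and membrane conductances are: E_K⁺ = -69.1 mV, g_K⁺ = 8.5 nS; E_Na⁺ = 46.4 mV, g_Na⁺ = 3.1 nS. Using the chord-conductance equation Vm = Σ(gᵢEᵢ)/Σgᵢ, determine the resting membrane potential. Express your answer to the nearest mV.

Σ gᵢEᵢ = 8.5·(-69.1) + 3.1·(46.4) = -443.51
Σ gᵢ = 8.5 + 3.1 = 11.6
Vm = -443.51 / 11.6 = -38.23 mV

-38 mV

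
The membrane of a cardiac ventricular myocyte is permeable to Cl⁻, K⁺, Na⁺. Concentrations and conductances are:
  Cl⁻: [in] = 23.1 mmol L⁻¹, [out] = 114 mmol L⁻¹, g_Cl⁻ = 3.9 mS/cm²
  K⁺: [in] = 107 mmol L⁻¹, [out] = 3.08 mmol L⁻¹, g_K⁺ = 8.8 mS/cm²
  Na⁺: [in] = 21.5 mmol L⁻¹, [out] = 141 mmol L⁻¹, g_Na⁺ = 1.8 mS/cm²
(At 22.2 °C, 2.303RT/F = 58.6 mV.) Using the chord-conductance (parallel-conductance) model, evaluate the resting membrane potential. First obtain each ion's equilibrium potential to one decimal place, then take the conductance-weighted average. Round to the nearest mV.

-60 mV

E_Cl⁻ = (58.6/-1)·log₁₀(114/23.1) = -40.6 mV
E_K⁺ = (58.6/1)·log₁₀(3.08/107) = -90.3 mV
E_Na⁺ = (58.6/1)·log₁₀(141/21.5) = 47.9 mV
Vm = (Σ gᵢEᵢ)/(Σ gᵢ) = (3.9·-40.6 + 8.8·-90.3 + 1.8·47.9) / (3.9 + 8.8 + 1.8)
= -866.76 / 14.5 = -59.78 mV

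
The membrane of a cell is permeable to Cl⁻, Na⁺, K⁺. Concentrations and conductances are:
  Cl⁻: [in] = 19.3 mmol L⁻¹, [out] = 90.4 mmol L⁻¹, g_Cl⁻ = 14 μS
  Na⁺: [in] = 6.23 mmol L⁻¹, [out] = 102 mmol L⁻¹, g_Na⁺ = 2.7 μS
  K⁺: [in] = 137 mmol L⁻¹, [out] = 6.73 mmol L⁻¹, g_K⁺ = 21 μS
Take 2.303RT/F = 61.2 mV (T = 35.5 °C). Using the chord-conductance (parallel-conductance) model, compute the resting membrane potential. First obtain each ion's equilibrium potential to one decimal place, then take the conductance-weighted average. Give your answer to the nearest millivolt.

E_Cl⁻ = (61.2/-1)·log₁₀(90.4/19.3) = -41.0 mV
E_Na⁺ = (61.2/1)·log₁₀(102/6.23) = 74.3 mV
E_K⁺ = (61.2/1)·log₁₀(6.73/137) = -80.1 mV
Vm = (Σ gᵢEᵢ)/(Σ gᵢ) = (14·-41.0 + 2.7·74.3 + 21·-80.1) / (14 + 2.7 + 21)
= -2055.49 / 37.7 = -54.52 mV

-55 mV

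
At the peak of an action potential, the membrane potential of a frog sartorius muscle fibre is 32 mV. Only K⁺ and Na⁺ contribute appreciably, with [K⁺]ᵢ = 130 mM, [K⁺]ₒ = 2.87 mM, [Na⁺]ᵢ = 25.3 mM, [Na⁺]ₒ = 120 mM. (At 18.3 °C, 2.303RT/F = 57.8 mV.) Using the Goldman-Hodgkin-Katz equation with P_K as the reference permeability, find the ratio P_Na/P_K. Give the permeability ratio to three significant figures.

15.7

Let α = P_Na/P_K. GHK: Vm = 57.8·log₁₀[(Kₒ + α·Naₒ)/(Kᵢ + α·Naᵢ)].
10^(Vm/57.8) = 10^(32.0/57.8) = 3.5779
So 3.5779·(Kᵢ + α·Naᵢ) = Kₒ + α·Naₒ → α = (3.5779·130.0 − 2.87) / (120.0 − 3.5779·25.3)
α = (465.1 − 2.87) / (120.0 − 90.52) = 462.3/29.48 = 15.68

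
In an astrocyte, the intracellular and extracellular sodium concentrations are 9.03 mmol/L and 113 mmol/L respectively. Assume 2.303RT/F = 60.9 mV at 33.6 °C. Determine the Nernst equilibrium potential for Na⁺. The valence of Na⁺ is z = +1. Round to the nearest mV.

67 mV

E = (60.9/z) · log₁₀([Na⁺]_out/[Na⁺]_in) with z = +1.
= (60.9/1) · log₁₀(113/9.03) = 60.90 · log₁₀(12.51)
= 60.90 · (1.0974) = 66.83 mV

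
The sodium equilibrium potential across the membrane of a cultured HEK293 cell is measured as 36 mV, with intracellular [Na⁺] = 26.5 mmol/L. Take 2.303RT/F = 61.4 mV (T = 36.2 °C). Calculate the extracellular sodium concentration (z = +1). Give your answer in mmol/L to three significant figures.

102 mmol/L

Nernst: E = (61.4/1) · log₁₀([out]/[in]), so log₁₀([out]/[in]) = 36.0 × 1 / 61.4 = 0.5863.
[out]/[in] = 10^(0.5863) = 3.858.
[out] = 3.858 × 26.5 = 102.2 mmol/L.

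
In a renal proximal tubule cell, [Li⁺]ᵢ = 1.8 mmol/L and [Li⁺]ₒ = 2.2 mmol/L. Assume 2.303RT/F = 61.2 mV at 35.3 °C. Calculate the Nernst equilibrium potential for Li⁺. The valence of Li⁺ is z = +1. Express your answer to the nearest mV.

5 mV

E = (61.2/z) · log₁₀([Li⁺]_out/[Li⁺]_in) with z = +1.
= (61.2/1) · log₁₀(2.2/1.8) = 61.20 · log₁₀(1.222)
= 61.20 · (0.0872) = 5.33 mV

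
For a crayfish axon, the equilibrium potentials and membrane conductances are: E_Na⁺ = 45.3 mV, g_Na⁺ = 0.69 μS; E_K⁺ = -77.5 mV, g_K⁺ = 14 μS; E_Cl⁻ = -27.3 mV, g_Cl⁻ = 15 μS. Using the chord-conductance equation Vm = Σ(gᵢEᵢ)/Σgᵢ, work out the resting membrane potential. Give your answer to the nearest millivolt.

-49 mV

Σ gᵢEᵢ = 0.69·(45.3) + 14·(-77.5) + 15·(-27.3) = -1463.24
Σ gᵢ = 0.69 + 14 + 15 = 29.69
Vm = -1463.24 / 29.69 = -49.28 mV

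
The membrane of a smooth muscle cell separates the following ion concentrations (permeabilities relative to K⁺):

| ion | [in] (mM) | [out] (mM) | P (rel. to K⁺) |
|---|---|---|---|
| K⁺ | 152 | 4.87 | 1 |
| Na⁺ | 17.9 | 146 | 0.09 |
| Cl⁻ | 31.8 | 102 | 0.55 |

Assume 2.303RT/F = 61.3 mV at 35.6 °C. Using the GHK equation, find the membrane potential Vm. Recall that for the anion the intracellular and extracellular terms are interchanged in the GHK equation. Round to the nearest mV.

-47 mV

Vm = 61.3 · log₁₀[(Σ P·[cation]ₒ + Σ P·[anion]ᵢ) / (Σ P·[cation]ᵢ + Σ P·[anion]ₒ)]
Numerator = 1×4.87 + 0.09×146 + 0.55×31.8 = 35.5
Denominator = 1×152 + 0.09×17.9 + 0.55×102 = 209.7
Vm = 61.3 · log₁₀(0.16928) = 61.3 × (-0.7714) = -47.29 mV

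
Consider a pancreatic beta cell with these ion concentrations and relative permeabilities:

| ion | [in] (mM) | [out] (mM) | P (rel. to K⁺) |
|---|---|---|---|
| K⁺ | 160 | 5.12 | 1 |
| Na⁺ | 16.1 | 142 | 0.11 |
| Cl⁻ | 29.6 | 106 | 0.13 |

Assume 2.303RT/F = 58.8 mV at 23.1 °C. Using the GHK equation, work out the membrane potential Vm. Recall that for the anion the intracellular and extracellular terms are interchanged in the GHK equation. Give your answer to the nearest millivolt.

Vm = 58.8 · log₁₀[(Σ P·[cation]ₒ + Σ P·[anion]ᵢ) / (Σ P·[cation]ᵢ + Σ P·[anion]ₒ)]
Numerator = 1×5.12 + 0.11×142 + 0.13×29.6 = 24.59
Denominator = 1×160 + 0.11×16.1 + 0.13×106 = 175.6
Vm = 58.8 · log₁₀(0.14006) = 58.8 × (-0.8537) = -50.20 mV

-50 mV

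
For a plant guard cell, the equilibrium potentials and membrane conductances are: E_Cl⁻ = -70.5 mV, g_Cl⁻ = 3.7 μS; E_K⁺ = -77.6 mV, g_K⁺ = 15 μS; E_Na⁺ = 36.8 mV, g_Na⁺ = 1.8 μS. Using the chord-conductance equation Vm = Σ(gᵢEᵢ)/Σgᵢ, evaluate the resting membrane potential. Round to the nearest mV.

Σ gᵢEᵢ = 3.7·(-70.5) + 15·(-77.6) + 1.8·(36.8) = -1358.61
Σ gᵢ = 3.7 + 15 + 1.8 = 20.5
Vm = -1358.61 / 20.5 = -66.27 mV

-66 mV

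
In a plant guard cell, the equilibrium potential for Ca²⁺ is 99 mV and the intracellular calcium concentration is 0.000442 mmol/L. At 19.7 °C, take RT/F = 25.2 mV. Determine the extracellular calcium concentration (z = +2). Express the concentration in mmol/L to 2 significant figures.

1.1 mmol/L

Nernst: E = (25.2/2) · ln([out]/[in]), so ln([out]/[in]) = 99.0 × 2 / 25.2 = 7.8571.
[out]/[in] = e^(7.8571) = 2584.
[out] = 2584 × 0.000442 = 1.142 mmol/L.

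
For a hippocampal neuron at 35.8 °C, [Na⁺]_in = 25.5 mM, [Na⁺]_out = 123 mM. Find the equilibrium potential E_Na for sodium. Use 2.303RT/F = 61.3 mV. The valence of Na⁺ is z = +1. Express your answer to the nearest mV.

42 mV

E = (61.3/z) · log₁₀([Na⁺]_out/[Na⁺]_in) with z = +1.
= (61.3/1) · log₁₀(123/25.5) = 61.30 · log₁₀(4.824)
= 61.30 · (0.6834) = 41.89 mV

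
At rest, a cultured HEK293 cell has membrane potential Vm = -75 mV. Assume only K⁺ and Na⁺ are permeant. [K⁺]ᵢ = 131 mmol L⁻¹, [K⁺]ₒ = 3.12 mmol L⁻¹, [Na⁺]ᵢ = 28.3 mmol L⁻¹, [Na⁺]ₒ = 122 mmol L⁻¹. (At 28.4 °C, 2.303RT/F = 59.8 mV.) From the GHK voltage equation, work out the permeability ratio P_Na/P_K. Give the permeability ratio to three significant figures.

0.0347

Let α = P_Na/P_K. GHK: Vm = 59.8·log₁₀[(Kₒ + α·Naₒ)/(Kᵢ + α·Naᵢ)].
10^(Vm/59.8) = 10^(-75.0/59.8) = 0.055695
So 0.055695·(Kᵢ + α·Naᵢ) = Kₒ + α·Naₒ → α = (0.055695·131.0 − 3.12) / (122.0 − 0.055695·28.3)
α = (7.296 − 3.12) / (122.0 − 1.576) = 4.176/120.4 = 0.03468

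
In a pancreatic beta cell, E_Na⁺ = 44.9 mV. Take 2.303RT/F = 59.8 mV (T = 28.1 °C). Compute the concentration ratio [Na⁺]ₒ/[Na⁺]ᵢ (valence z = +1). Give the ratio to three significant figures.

log₁₀([out]/[in]) = E·z/(59.8) = 44.9 × 1 / 59.8 = 0.7508
[out]/[in] = 10^(0.7508) = 5.634

5.63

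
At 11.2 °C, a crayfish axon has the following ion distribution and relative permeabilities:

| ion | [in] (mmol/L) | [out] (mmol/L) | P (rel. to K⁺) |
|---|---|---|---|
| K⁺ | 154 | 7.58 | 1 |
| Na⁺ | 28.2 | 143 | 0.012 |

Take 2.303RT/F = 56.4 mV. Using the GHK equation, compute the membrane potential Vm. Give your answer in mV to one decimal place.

Vm = 56.4 · log₁₀[(Σ P·[cation]ₒ + Σ P·[anion]ᵢ) / (Σ P·[cation]ᵢ + Σ P·[anion]ₒ)]
Numerator = 1×7.58 + 0.012×143 = 9.296
Denominator = 1×154 + 0.012×28.2 = 154.3
Vm = 56.4 · log₁₀(0.060231) = 56.4 × (-1.2202) = -68.82 mV

-68.8 mV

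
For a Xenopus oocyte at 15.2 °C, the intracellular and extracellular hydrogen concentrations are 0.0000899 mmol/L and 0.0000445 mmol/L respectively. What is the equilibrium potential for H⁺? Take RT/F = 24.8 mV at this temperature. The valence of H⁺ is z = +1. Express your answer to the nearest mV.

E = (24.8/z) · ln([H⁺]_out/[H⁺]_in) with z = +1.
= (24.8/1) · ln(0.0000445/0.0000899) = 24.80 · ln(0.495)
= 24.80 · (-0.7032) = -17.44 mV

-17 mV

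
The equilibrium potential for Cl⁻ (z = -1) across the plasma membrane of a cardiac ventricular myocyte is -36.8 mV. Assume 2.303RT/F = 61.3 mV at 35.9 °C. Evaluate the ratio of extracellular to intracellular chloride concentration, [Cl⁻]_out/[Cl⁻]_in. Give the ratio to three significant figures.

log₁₀([out]/[in]) = E·z/(61.3) = -36.8 × -1 / 61.3 = 0.6003
[out]/[in] = 10^(0.6003) = 3.984

3.98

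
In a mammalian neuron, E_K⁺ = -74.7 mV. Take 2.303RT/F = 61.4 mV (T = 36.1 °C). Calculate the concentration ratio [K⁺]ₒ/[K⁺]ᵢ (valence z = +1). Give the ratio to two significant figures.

0.061

log₁₀([out]/[in]) = E·z/(61.4) = -74.7 × 1 / 61.4 = -1.2166
[out]/[in] = 10^(-1.2166) = 0.06073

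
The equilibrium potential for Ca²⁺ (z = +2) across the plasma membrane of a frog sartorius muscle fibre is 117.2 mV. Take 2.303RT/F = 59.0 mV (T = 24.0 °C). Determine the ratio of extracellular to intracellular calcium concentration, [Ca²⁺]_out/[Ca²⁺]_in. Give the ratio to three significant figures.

9390

log₁₀([out]/[in]) = E·z/(59.0) = 117.2 × 2 / 59.0 = 3.9729
[out]/[in] = 10^(3.9729) = 9395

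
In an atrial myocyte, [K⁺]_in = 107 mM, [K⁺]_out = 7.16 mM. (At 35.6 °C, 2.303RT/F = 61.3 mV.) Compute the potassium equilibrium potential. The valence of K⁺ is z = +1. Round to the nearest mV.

E = (61.3/z) · log₁₀([K⁺]_out/[K⁺]_in) with z = +1.
= (61.3/1) · log₁₀(7.16/107) = 61.30 · log₁₀(0.06692)
= 61.30 · (-1.1745) = -72.00 mV

-72 mV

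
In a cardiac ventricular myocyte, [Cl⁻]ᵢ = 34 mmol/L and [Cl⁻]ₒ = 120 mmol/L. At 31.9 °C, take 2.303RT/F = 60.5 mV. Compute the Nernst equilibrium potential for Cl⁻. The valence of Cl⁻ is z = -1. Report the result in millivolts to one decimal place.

-33.1 mV

E = (60.5/z) · log₁₀([Cl⁻]_out/[Cl⁻]_in) with z = -1.
For an anion, dividing by z = -1 reverses the sign.
= (60.5/-1) · log₁₀(120/34) = -60.50 · log₁₀(3.529)
= -60.50 · (0.5477) = -33.14 mV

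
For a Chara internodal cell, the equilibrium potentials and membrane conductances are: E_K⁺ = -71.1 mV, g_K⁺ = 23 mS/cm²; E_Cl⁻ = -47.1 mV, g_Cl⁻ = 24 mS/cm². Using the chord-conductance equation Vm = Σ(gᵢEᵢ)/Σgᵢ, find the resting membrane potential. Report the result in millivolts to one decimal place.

Σ gᵢEᵢ = 23·(-71.1) + 24·(-47.1) = -2765.70
Σ gᵢ = 23 + 24 = 47
Vm = -2765.70 / 47 = -58.84 mV

-58.8 mV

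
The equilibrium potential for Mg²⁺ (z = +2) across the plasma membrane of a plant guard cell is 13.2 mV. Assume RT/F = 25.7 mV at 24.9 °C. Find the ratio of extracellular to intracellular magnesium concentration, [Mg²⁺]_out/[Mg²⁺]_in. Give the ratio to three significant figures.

ln([out]/[in]) = E·z/(25.7) = 13.2 × 2 / 25.7 = 1.0272
[out]/[in] = e^(1.0272) = 2.793

2.79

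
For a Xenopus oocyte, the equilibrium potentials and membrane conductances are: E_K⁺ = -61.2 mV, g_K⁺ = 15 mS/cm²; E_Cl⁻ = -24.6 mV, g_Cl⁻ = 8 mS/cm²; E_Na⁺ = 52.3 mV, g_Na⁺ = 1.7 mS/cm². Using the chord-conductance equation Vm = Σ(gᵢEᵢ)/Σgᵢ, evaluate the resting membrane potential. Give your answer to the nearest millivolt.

-42 mV

Σ gᵢEᵢ = 15·(-61.2) + 8·(-24.6) + 1.7·(52.3) = -1025.89
Σ gᵢ = 15 + 8 + 1.7 = 24.7
Vm = -1025.89 / 24.7 = -41.53 mV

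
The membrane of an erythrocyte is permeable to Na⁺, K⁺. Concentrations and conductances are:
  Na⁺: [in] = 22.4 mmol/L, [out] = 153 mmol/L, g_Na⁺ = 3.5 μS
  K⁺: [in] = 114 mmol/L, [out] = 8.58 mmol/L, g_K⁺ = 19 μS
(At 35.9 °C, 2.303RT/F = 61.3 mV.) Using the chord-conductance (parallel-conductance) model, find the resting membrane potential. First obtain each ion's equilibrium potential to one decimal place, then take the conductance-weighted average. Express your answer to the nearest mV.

E_Na⁺ = (61.3/1)·log₁₀(153/22.4) = 51.2 mV
E_K⁺ = (61.3/1)·log₁₀(8.58/114) = -68.9 mV
Vm = (Σ gᵢEᵢ)/(Σ gᵢ) = (3.5·51.2 + 19·-68.9) / (3.5 + 19)
= -1129.90 / 22.5 = -50.22 mV

-50 mV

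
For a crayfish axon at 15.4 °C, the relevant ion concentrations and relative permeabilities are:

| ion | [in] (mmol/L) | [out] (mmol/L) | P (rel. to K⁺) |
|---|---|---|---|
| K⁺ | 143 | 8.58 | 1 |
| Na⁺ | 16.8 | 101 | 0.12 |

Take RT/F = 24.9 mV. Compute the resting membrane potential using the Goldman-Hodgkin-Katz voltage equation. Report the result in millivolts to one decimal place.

Vm = 24.9 · ln[(Σ P·[cation]ₒ + Σ P·[anion]ᵢ) / (Σ P·[cation]ᵢ + Σ P·[anion]ₒ)]
Numerator = 1×8.58 + 0.12×101 = 20.7
Denominator = 1×143 + 0.12×16.8 = 145
Vm = 24.9 · ln(0.14274) = 24.9 × (-1.9467) = -48.47 mV

-48.5 mV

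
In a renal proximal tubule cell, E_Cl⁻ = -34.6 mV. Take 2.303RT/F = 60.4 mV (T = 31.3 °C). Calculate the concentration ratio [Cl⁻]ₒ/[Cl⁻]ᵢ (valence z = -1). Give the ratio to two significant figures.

3.7

log₁₀([out]/[in]) = E·z/(60.4) = -34.6 × -1 / 60.4 = 0.5728
[out]/[in] = 10^(0.5728) = 3.74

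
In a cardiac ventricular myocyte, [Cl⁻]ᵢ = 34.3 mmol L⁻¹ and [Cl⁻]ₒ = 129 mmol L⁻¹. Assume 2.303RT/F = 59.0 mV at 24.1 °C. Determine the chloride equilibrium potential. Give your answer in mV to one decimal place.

E = (59.0/z) · log₁₀([Cl⁻]_out/[Cl⁻]_in) with z = -1.
For an anion, dividing by z = -1 reverses the sign.
= (59.0/-1) · log₁₀(129/34.3) = -59.00 · log₁₀(3.761)
= -59.00 · (0.5753) = -33.94 mV

-33.9 mV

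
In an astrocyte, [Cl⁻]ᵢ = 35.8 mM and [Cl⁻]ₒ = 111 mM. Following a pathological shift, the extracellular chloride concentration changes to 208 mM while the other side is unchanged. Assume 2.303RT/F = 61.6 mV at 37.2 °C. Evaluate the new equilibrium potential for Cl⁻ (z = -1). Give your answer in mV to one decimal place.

After the shift: [Cl⁻]_out = 208, [Cl⁻]_in = 35.8 mM.
E_new = (61.6/-1)·log₁₀(208/35.8) = -61.60 · (0.7642) = -47.07 mV

-47.1 mV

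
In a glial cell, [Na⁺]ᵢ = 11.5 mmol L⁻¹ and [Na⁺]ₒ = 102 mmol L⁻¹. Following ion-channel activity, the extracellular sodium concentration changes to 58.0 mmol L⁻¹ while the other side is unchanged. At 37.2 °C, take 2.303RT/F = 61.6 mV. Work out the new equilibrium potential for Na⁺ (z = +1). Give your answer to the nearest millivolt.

After the shift: [Na⁺]_out = 58.0, [Na⁺]_in = 11.5 mmol L⁻¹.
E_new = (61.6/1)·log₁₀(58.0/11.5) = 61.60 · (0.7027) = 43.29 mV

43 mV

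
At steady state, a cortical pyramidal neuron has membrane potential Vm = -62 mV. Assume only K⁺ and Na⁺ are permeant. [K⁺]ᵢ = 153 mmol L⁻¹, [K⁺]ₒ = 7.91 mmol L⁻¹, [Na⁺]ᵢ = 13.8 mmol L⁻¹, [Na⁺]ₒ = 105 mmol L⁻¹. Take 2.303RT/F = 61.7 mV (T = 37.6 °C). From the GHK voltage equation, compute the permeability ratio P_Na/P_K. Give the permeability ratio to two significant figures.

0.070

Let α = P_Na/P_K. GHK: Vm = 61.7·log₁₀[(Kₒ + α·Naₒ)/(Kᵢ + α·Naᵢ)].
10^(Vm/61.7) = 10^(-62.0/61.7) = 0.098887
So 0.098887·(Kᵢ + α·Naᵢ) = Kₒ + α·Naₒ → α = (0.098887·153.0 − 7.91) / (105.0 − 0.098887·13.8)
α = (15.13 − 7.91) / (105.0 − 1.365) = 7.22/103.6 = 0.06966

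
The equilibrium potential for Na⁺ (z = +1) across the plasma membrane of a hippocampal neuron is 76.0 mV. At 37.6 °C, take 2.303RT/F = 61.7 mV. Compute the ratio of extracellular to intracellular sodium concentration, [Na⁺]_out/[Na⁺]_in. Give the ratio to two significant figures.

log₁₀([out]/[in]) = E·z/(61.7) = 76.0 × 1 / 61.7 = 1.2318
[out]/[in] = 10^(1.2318) = 17.05

17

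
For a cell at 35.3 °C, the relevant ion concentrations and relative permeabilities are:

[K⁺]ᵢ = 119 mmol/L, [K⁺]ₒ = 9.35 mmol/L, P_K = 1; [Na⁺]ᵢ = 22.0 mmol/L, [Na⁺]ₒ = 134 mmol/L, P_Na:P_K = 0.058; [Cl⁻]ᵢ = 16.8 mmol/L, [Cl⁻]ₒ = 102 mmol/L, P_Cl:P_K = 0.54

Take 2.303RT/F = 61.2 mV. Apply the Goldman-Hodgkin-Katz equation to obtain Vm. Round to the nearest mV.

-51 mV

Vm = 61.2 · log₁₀[(Σ P·[cation]ₒ + Σ P·[anion]ᵢ) / (Σ P·[cation]ᵢ + Σ P·[anion]ₒ)]
Numerator = 1×9.35 + 0.058×134 + 0.54×16.8 = 26.19
Denominator = 1×119 + 0.058×22.0 + 0.54×102 = 175.4
Vm = 61.2 · log₁₀(0.14938) = 61.2 × (-0.8257) = -50.53 mV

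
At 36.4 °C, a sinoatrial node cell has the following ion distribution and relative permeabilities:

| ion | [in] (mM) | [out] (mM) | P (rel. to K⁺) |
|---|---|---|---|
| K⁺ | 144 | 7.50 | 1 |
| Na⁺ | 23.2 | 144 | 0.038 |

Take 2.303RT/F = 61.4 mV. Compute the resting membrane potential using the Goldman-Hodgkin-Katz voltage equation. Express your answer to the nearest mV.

-64 mV

Vm = 61.4 · log₁₀[(Σ P·[cation]ₒ + Σ P·[anion]ᵢ) / (Σ P·[cation]ᵢ + Σ P·[anion]ₒ)]
Numerator = 1×7.50 + 0.038×144 = 12.97
Denominator = 1×144 + 0.038×23.2 = 144.9
Vm = 61.4 · log₁₀(0.089535) = 61.4 × (-1.0480) = -64.35 mV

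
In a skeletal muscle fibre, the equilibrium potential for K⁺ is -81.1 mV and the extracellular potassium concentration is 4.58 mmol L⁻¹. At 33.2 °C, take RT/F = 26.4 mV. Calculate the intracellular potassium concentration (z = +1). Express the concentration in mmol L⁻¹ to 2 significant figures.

Nernst: E = (26.4/1) · ln([out]/[in]), so ln([out]/[in]) = -81.1 × 1 / 26.4 = -3.0720.
[out]/[in] = e^(-3.0720) = 0.04633.
[in] = 4.58 / 0.04633 = 98.86 mmol L⁻¹.

99 mmol L⁻¹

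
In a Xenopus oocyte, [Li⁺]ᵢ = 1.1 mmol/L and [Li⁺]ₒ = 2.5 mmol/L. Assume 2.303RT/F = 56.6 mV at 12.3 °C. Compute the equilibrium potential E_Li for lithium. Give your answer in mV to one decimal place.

20.2 mV

E = (56.6/z) · log₁₀([Li⁺]_out/[Li⁺]_in) with z = +1.
= (56.6/1) · log₁₀(2.5/1.1) = 56.60 · log₁₀(2.273)
= 56.60 · (0.3565) = 20.18 mV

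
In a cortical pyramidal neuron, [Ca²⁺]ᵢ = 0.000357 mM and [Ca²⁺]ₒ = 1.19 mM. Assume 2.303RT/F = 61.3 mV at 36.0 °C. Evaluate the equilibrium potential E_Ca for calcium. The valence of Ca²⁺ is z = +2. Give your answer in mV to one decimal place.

108.0 mV

E = (61.3/z) · log₁₀([Ca²⁺]_out/[Ca²⁺]_in) with z = +2.
= (61.3/2) · log₁₀(1.19/0.000357) = 30.65 · log₁₀(3333)
= 30.65 · (3.5229) = 107.98 mV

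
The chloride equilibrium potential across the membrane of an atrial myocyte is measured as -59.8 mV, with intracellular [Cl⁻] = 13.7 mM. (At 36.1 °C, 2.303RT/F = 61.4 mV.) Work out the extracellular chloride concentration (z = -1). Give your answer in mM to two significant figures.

130 mM

Nernst: E = (61.4/-1) · log₁₀([out]/[in]), so log₁₀([out]/[in]) = -59.8 × -1 / 61.4 = 0.9739.
[out]/[in] = 10^(0.9739) = 9.418.
[out] = 9.418 × 13.7 = 129 mM.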